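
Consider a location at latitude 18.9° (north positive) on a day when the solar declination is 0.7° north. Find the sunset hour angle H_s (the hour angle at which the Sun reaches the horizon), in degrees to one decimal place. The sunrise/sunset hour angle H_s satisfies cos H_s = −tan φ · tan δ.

cos H_s = −tan(18.9°) · tan(0.7°) = -0.0042, so H_s = arccos(-0.0042) = 90.24°.

90.2°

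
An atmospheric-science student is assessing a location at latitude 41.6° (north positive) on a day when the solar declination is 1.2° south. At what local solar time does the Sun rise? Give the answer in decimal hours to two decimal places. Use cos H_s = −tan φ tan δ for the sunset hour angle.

cos H_s = −tan(41.6°) · tan(-1.2°) = 0.0186, so H_s = arccos(0.0186) = 88.93°.
Sunrise is at 12 − H_s/15 = 12 − 5.929 = 6.071 h local solar time.

6.07 h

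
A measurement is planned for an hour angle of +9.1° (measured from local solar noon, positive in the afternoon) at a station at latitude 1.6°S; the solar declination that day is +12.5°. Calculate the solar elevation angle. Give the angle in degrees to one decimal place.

With φ = -1.6°, δ = 12.5°, H = 9.10°: sin φ sin δ = -0.0060, cos φ cos δ cos H = 0.9636, so cos θ_z = 0.9576.
θ_z = arccos(0.9576) = 16.74°, so the elevation is 90° − 16.74° = 73.26°.

73.3°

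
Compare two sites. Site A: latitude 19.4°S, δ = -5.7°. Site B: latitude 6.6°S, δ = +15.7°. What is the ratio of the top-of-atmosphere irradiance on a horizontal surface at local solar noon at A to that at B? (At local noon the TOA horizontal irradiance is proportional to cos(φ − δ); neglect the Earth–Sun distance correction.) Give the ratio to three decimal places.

1.050

A: cos θ_z = cos(-19.4° − (-5.7°)) = 0.9715.
B: cos θ_z = cos(-6.6° − (15.7°)) = 0.9252.
Ratio A/B = 0.9715 / 0.9252 = 1.0500.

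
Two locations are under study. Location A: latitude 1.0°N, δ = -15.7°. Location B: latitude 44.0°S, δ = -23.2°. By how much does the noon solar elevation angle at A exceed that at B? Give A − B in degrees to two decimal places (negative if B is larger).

+4.10°

A: 90° − |1.0 − (-15.7)| = 73.30°.
B: 90° − |-44.0 − (-23.2)| = 69.20°.
A − B = 73.30 − 69.20 = 4.10°.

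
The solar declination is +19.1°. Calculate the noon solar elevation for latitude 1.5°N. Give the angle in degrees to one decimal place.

At local solar noon the hour angle is zero, so the elevation is 90° − |φ − δ| = 90° − |1.5° − (19.1°)| = 90° − 17.6° = 72.4°.

72.4°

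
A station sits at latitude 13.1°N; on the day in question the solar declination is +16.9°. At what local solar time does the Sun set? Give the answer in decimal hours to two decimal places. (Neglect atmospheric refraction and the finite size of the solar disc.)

The sunset hour angle satisfies cos H_s = −tan φ tan δ = -0.0707, giving H_s = 94.05°.
Sunset is at 12 + H_s/15 = 12 + 6.270 = 18.270 h local solar time.

18.27 h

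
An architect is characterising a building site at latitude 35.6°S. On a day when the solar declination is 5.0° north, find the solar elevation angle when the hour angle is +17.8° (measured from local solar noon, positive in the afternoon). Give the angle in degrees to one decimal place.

cos θ_z = sin(-35.6°) sin(5.0°) + cos(-35.6°) cos(5.0°) cos(17.80°) = -0.0507 + 0.7712 = 0.7205.
θ_z = arccos(0.7205) = 43.90°, so the elevation is 90° − 43.90° = 46.10°.

46.1°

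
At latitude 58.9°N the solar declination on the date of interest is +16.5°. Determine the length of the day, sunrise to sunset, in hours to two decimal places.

15.92 hours

−tan φ tan δ = −(1.6577)(0.2962) = -0.4910; H_s = arccos(-0.4910) = 119.41°.
Day length = 2 H_s / 15° h⁻¹ = 238.82° / 15 = 15.921 h.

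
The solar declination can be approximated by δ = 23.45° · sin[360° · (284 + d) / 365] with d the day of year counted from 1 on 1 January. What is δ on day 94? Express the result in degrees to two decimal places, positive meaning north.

360 × (284 + 94) / 365 = 372.822°; sin(372.822°) = 0.2219.
δ = 23.45 × 0.2219 = 5.204° ≈ +5.20°.

+5.20°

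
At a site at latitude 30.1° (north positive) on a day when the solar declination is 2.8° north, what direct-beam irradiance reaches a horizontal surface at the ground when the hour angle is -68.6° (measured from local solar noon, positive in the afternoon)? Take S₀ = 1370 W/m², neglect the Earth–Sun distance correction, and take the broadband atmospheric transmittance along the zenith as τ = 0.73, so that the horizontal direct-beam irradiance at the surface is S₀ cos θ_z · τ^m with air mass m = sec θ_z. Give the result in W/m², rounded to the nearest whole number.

184 W/m²

With φ = 30.1°, δ = 2.8°, H = -68.60°: sin φ sin δ = 0.0245, cos φ cos δ cos H = 0.3153, so cos θ_z = 0.3398.
Air mass m = 1/cos θ_z = 1/0.3398 = 2.943; τ^m = 0.73^2.943 = 0.3961.
Surface direct beam = 1370 × 0.3398 × 0.3961 = 184.39 W/m².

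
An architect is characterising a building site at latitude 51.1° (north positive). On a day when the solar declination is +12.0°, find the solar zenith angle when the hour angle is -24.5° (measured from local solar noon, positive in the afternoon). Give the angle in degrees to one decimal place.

43.9°

cos θ_z = sin(51.1°) sin(12.0°) + cos(51.1°) cos(12.0°) cos(-24.50°) = 0.1618 + 0.5589 = 0.7207.
θ_z = arccos(0.7207) = 43.89°.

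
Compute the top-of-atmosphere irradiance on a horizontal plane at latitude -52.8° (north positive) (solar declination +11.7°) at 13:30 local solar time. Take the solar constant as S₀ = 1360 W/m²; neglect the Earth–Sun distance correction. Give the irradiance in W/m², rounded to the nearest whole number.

524 W/m²

Hour angle H = 15° × (13.5 − 12) = 22.50°.
cos θ_z = sin φ sin δ + cos φ cos δ cos H = (-0.7965)(0.2028) + (0.6046)(0.9792)(0.9239) = 0.3854.
Top-of-atmosphere irradiance = S₀ cos θ_z = 1360 × 0.3854 = 524.14 W/m².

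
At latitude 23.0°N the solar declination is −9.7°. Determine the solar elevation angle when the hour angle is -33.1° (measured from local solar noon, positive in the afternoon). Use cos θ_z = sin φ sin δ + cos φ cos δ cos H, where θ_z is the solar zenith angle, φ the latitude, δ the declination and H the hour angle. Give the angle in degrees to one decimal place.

44.0°

With φ = 23.0°, δ = -9.7°, H = -33.10°: sin φ sin δ = -0.0658, cos φ cos δ cos H = 0.7601, so cos θ_z = 0.6943.
θ_z = arccos(0.6943) = 46.03°, so the elevation is 90° − 46.03° = 43.97°.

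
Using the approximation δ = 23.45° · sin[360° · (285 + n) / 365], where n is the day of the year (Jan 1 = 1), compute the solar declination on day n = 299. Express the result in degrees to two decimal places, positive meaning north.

360 × (285 + 299) / 365 = 576.000°; sin(576.000°) = -0.5878.
δ = 23.45 × -0.5878 = -13.784° ≈ -13.78°.

-13.78°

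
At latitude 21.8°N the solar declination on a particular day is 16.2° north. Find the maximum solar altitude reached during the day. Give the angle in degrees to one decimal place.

At local solar noon the hour angle is zero, so the elevation is 90° − |φ − δ| = 90° − |21.8° − (16.2°)| = 90° − 5.6° = 84.4°.

84.4°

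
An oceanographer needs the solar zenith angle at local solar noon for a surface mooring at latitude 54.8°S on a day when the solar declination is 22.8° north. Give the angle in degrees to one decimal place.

At local solar noon the hour angle is zero, so the zenith angle is |φ − δ| = |-54.8° − (22.8°)| = 77.6°.

77.6°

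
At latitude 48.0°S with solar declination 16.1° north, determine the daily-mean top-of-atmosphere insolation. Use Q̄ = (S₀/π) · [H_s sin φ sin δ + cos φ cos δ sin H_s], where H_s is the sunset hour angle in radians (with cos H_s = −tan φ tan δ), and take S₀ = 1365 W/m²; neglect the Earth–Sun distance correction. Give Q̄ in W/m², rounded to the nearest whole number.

cos H_s = −tan(-48.0°) · tan(16.1°) = 0.3206, so H_s = arccos(0.3206) = 71.30°. In radians, H_s = 1.2444.
H_s sin φ sin δ = 1.2444 × -0.7431 × 0.2773 = -0.2564.
cos φ cos δ sin H_s = 0.6691 × 0.9608 × 0.9472 = 0.6089.
Q̄ = (1365/π) × (-0.2564 + 0.6089) = 434.49 × 0.3525 = 153.16 W/m².

153 W/m²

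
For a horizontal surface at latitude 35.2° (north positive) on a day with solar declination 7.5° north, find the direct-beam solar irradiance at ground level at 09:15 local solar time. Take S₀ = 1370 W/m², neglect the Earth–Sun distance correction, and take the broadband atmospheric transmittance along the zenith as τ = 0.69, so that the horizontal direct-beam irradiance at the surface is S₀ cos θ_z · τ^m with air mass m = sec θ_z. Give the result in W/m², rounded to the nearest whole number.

Hour angle H = 15° × (9.25 − 12) = -41.25°.
cos θ_z = sin(35.2°) sin(7.5°) + cos(35.2°) cos(7.5°) cos(-41.25°) = 0.0752 + 0.6091 = 0.6843.
Air mass m = 1/cos θ_z = 1/0.6843 = 1.461; τ^m = 0.69^1.461 = 0.5815.
Surface direct beam = 1370 × 0.6843 × 0.5815 = 545.15 W/m².

545 W/m²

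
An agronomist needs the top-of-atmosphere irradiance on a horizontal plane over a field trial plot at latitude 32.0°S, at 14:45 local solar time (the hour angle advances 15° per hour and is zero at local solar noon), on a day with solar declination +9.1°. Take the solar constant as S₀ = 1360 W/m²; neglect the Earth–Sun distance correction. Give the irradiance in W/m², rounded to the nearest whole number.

Hour angle H = 15° × (14.75 − 12) = 41.25°.
cos θ_z = sin(-32.0°) sin(9.1°) + cos(-32.0°) cos(9.1°) cos(41.25°) = -0.0838 + 0.6296 = 0.5458.
Top-of-atmosphere irradiance = S₀ cos θ_z = 1360 × 0.5458 = 742.29 W/m².

742 W/m²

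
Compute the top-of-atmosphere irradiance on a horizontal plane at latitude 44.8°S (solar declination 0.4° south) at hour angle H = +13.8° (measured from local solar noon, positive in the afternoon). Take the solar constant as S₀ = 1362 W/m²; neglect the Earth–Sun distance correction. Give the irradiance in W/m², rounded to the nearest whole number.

cos θ_z = sin(-44.8°) sin(-0.4°) + cos(-44.8°) cos(-0.4°) cos(13.80°) = 0.0049 + 0.6891 = 0.6940.
Top-of-atmosphere irradiance = S₀ cos θ_z = 1362 × 0.6940 = 945.23 W/m².

945 W/m²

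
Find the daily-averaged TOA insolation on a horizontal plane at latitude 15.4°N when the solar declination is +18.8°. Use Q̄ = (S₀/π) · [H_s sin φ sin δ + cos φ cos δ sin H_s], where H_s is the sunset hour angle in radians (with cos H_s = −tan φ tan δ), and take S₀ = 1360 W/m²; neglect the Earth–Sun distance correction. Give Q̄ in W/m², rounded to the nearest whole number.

The sunset hour angle satisfies cos H_s = −tan φ tan δ = -0.0938, giving H_s = 95.38°. In radians, H_s = 1.6647.
H_s sin φ sin δ = 1.6647 × 0.2656 × 0.3223 = 0.1425.
cos φ cos δ sin H_s = 0.9641 × 0.9466 × 0.9956 = 0.9086.
Q̄ = (1360/π) × (0.1425 + 0.9086) = 432.90 × 1.0511 = 455.02 W/m².

455 W/m²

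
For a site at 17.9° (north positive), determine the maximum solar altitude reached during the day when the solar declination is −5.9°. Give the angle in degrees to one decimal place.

66.2°

At local solar noon the hour angle is zero, so the elevation is 90° − |φ − δ| = 90° − |17.9° − (-5.9°)| = 90° − 23.8° = 66.2°.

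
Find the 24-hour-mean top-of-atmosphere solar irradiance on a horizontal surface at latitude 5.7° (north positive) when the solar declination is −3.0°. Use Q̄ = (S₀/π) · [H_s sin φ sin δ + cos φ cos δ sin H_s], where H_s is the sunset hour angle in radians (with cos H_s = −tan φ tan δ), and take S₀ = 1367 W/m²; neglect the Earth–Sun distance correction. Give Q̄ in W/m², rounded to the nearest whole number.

The sunset hour angle satisfies cos H_s = −tan φ tan δ = 0.0052, giving H_s = 89.70°. In radians, H_s = 1.5656.
H_s sin φ sin δ = 1.5656 × 0.0993 × -0.0523 = -0.0081.
cos φ cos δ sin H_s = 0.9951 × 0.9986 × 1.0000 = 0.9937.
Q̄ = (1367/π) × (-0.0081 + 0.9937) = 435.13 × 0.9856 = 428.86 W/m².

429 W/m²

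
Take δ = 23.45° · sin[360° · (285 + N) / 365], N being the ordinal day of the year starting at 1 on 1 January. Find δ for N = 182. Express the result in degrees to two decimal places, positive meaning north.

360 × (285 + 182) / 365 = 460.603°; sin(460.603°) = 0.9829.
δ = 23.45 × 0.9829 = 23.049° ≈ +23.05°.

+23.05°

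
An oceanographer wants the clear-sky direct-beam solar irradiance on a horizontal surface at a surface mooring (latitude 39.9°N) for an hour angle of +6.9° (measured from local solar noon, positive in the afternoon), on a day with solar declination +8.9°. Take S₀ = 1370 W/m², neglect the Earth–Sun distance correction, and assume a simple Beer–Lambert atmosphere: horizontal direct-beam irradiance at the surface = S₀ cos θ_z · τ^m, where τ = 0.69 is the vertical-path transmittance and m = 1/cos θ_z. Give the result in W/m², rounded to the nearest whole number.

755 W/m²

cos θ_z = sin(39.9°) sin(8.9°) + cos(39.9°) cos(8.9°) cos(6.90°) = 0.0992 + 0.7524 = 0.8516.
Air mass m = 1/cos θ_z = 1/0.8516 = 1.174; τ^m = 0.69^1.174 = 0.6469.
Surface direct beam = 1370 × 0.8516 × 0.6469 = 754.73 W/m².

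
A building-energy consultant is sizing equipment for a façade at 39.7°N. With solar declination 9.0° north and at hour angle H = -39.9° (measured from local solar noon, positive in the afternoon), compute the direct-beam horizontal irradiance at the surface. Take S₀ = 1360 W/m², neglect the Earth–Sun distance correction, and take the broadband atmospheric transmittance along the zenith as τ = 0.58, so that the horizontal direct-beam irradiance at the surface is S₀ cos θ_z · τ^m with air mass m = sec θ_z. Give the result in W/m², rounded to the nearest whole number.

cos θ_z = sin φ sin δ + cos φ cos δ cos H = (0.6388)(0.1564) + (0.7694)(0.9877)(0.7672) = 0.6829.
Air mass m = 1/cos θ_z = 1/0.6829 = 1.464; τ^m = 0.58^1.464 = 0.4505.
Surface direct beam = 1360 × 0.6829 × 0.4505 = 418.40 W/m².

418 W/m²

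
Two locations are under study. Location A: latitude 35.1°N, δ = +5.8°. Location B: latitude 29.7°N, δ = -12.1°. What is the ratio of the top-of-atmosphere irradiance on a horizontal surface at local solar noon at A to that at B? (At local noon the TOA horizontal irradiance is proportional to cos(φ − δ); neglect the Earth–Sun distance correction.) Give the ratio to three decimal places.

A: cos θ_z = cos(35.1° − (5.8°)) = 0.8721.
B: cos θ_z = cos(29.7° − (-12.1°)) = 0.7455.
Ratio A/B = 0.8721 / 0.7455 = 1.1698.

1.170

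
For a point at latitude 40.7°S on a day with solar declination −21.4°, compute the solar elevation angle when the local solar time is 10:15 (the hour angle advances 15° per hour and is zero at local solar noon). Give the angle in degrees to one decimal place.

Hour angle H = 15° × (10.25 − 12) = -26.25°.
cos θ_z = sin φ sin δ + cos φ cos δ cos H = (-0.6521)(-0.3649) + (0.7581)(0.9311)(0.8969) = 0.8710.
θ_z = arccos(0.8710) = 29.42°, so the elevation is 90° − 29.42° = 60.58°.

60.6°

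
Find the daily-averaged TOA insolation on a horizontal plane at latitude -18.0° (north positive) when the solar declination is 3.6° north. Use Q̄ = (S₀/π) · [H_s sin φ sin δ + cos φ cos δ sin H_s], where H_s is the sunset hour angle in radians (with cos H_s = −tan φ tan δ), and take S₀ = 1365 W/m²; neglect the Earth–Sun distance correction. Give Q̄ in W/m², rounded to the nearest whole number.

−tan φ tan δ = −(-0.3249)(0.0629) = 0.0204; H_s = arccos(0.0204) = 88.83°. In radians, H_s = 1.5504.
H_s sin φ sin δ = 1.5504 × -0.3090 × 0.0628 = -0.0301.
cos φ cos δ sin H_s = 0.9511 × 0.9980 × 0.9998 = 0.9490.
Q̄ = (1365/π) × (-0.0301 + 0.9490) = 434.49 × 0.9189 = 399.25 W/m².

399 W/m²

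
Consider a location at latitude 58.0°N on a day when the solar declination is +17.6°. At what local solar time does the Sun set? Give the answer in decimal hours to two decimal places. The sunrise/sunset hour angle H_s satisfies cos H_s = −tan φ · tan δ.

The sunset hour angle satisfies cos H_s = −tan φ tan δ = -0.5077, giving H_s = 120.51°.
Sunset is at 12 + H_s/15 = 12 + 8.034 = 20.034 h local solar time.

20.03 h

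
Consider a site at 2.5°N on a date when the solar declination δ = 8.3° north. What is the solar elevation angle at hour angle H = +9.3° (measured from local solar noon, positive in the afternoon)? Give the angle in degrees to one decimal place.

cos θ_z = sin(2.5°) sin(8.3°) + cos(2.5°) cos(8.3°) cos(9.30°) = 0.0063 + 0.9756 = 0.9819.
θ_z = arccos(0.9819) = 10.92°, so the elevation is 90° − 10.92° = 79.08°.

79.1°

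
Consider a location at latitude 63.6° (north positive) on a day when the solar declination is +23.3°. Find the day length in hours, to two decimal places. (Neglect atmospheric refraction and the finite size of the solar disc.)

20.02 hours

cos H_s = −tan(63.6°) · tan(23.3°) = -0.8676, so H_s = arccos(-0.8676) = 150.18°.
Day length = 2 H_s / 15° h⁻¹ = 300.36° / 15 = 20.024 h.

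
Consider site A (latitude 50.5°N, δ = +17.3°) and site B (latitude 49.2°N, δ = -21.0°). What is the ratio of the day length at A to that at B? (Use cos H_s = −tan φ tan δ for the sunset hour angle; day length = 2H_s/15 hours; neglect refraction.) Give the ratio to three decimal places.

A: H_s = arccos(−tan 50.5° · tan 17.3°) = 112.20°, so 2H_s/15 = 14.9600 h.
B: H_s = arccos(−tan 49.2° · tan -21.0°) = 63.60°, so 2H_s/15 = 8.4800 h.
Ratio A/B = 14.9600 / 8.4800 = 1.7642.

1.764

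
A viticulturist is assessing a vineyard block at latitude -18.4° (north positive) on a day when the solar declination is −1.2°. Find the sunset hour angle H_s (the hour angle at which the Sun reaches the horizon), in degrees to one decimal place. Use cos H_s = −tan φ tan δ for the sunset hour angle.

The sunset hour angle satisfies cos H_s = −tan φ tan δ = -0.0070, giving H_s = 90.40°.

90.4°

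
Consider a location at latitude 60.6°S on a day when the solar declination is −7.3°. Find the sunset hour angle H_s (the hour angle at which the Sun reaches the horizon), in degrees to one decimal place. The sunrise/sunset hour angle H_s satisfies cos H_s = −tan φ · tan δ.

103.1°

The sunset hour angle satisfies cos H_s = −tan φ tan δ = -0.2273, giving H_s = 103.14°.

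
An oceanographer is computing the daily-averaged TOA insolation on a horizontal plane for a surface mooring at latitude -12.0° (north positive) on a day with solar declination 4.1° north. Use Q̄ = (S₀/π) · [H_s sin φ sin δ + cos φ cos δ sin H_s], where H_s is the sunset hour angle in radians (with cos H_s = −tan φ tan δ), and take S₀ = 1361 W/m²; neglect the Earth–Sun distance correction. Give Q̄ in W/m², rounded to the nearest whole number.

−tan φ tan δ = −(-0.2126)(0.0717) = 0.0152; H_s = arccos(0.0152) = 89.13°. In radians, H_s = 1.5556.
H_s sin φ sin δ = 1.5556 × -0.2079 × 0.0715 = -0.0231.
cos φ cos δ sin H_s = 0.9781 × 0.9974 × 0.9999 = 0.9755.
Q̄ = (1361/π) × (-0.0231 + 0.9755) = 433.22 × 0.9524 = 412.60 W/m².

413 W/m²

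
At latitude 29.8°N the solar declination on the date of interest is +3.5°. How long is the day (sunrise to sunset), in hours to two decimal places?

The sunset hour angle satisfies cos H_s = −tan φ tan δ = -0.0350, giving H_s = 92.01°.
Day length = 2 H_s / 15° h⁻¹ = 184.02° / 15 = 12.268 h.

12.27 hours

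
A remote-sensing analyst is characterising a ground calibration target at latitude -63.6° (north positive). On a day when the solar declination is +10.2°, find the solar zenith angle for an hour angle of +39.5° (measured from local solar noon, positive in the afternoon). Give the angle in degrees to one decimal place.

79.7°

With φ = -63.6°, δ = 10.2°, H = 39.50°: sin φ sin δ = -0.1586, cos φ cos δ cos H = 0.3377, so cos θ_z = 0.1791.
θ_z = arccos(0.1791) = 79.68°.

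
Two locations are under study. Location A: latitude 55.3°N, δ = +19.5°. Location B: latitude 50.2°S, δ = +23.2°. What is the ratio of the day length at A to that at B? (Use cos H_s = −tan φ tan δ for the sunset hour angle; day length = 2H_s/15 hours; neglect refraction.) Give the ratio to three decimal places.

2.045

A: H_s = arccos(−tan 55.3° · tan 19.5°) = 120.76°, so 2H_s/15 = 16.1013 h.
B: H_s = arccos(−tan -50.2° · tan 23.2°) = 59.04°, so 2H_s/15 = 7.8720 h.
Ratio A/B = 16.1013 / 7.8720 = 2.0454.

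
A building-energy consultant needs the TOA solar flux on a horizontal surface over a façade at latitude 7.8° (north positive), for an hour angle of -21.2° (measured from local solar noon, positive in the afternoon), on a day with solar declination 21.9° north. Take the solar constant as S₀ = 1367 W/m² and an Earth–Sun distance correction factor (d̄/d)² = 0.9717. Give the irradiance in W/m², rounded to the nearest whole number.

1206 W/m²

cos θ_z = sin(7.8°) sin(21.9°) + cos(7.8°) cos(21.9°) cos(-21.20°) = 0.0506 + 0.8570 = 0.9076.
Top-of-atmosphere irradiance = S₀ (d̄/d)² cos θ_z = 1367 × 0.9717 × 0.9076 = 1205.58 W/m².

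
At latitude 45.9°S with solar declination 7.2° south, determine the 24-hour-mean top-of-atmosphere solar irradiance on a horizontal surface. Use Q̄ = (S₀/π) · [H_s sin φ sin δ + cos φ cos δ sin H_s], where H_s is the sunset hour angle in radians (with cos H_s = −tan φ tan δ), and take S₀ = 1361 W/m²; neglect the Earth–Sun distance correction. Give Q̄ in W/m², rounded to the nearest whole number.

The sunset hour angle satisfies cos H_s = −tan φ tan δ = -0.1304, giving H_s = 97.49°. In radians, H_s = 1.7015.
H_s sin φ sin δ = 1.7015 × -0.7181 × -0.1253 = 0.1531.
cos φ cos δ sin H_s = 0.6959 × 0.9921 × 0.9915 = 0.6845.
Q̄ = (1361/π) × (0.1531 + 0.6845) = 433.22 × 0.8376 = 362.87 W/m².

363 W/m²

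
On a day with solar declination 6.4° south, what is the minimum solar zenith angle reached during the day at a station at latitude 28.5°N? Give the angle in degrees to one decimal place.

At local solar noon the hour angle is zero, so the zenith angle is |φ − δ| = |28.5° − (-6.4°)| = 34.9°.

34.9°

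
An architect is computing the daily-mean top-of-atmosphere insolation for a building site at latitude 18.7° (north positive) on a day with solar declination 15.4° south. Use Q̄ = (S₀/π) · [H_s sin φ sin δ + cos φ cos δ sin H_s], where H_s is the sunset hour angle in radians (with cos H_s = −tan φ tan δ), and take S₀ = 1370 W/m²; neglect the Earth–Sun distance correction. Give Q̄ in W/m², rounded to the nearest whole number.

342 W/m²

−tan φ tan δ = −(0.3385)(-0.2754) = 0.0932; H_s = arccos(0.0932) = 84.65°. In radians, H_s = 1.4774.
H_s sin φ sin δ = 1.4774 × 0.3206 × -0.2656 = -0.1258.
cos φ cos δ sin H_s = 0.9472 × 0.9641 × 0.9956 = 0.9092.
Q̄ = (1370/π) × (-0.1258 + 0.9092) = 436.08 × 0.7834 = 341.63 W/m².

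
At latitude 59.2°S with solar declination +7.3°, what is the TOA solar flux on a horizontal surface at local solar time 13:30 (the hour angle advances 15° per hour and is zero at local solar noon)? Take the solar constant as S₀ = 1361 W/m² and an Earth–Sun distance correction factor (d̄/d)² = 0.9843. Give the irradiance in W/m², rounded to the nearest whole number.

482 W/m²

Hour angle H = 15° × (13.5 − 12) = 22.50°.
cos θ_z = sin(-59.2°) sin(7.3°) + cos(-59.2°) cos(7.3°) cos(22.50°) = -0.1091 + 0.4692 = 0.3601.
Top-of-atmosphere irradiance = S₀ (d̄/d)² cos θ_z = 1361 × 0.9843 × 0.3601 = 482.40 W/m².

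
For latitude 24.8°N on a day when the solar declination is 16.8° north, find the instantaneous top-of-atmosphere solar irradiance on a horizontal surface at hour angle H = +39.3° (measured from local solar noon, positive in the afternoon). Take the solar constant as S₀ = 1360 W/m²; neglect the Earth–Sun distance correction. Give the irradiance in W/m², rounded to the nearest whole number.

1079 W/m²

cos θ_z = sin(24.8°) sin(16.8°) + cos(24.8°) cos(16.8°) cos(39.30°) = 0.1212 + 0.6725 = 0.7937.
Top-of-atmosphere irradiance = S₀ cos θ_z = 1360 × 0.7937 = 1079.43 W/m².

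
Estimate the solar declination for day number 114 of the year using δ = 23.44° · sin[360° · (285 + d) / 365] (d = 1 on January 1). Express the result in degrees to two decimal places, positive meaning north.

360 × (285 + 114) / 365 = 393.534°; sin(393.534°) = 0.5524.
δ = 23.44 × 0.5524 = 12.948° ≈ +12.95°.

+12.95°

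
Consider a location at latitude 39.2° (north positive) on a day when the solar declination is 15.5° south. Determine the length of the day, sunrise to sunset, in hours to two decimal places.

The sunset hour angle satisfies cos H_s = −tan φ tan δ = 0.2262, giving H_s = 76.93°.
Day length = 2 H_s / 15° h⁻¹ = 153.86° / 15 = 10.257 h.

10.26 hours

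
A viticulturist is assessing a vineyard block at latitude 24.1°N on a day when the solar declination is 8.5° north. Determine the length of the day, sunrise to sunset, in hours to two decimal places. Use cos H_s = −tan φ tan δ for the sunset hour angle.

The sunset hour angle satisfies cos H_s = −tan φ tan δ = -0.0669, giving H_s = 93.84°.
Day length = 2 H_s / 15° h⁻¹ = 187.68° / 15 = 12.512 h.

12.51 hours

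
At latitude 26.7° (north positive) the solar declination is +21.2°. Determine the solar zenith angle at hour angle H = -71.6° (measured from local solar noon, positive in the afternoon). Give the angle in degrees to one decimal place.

cos θ_z = sin φ sin δ + cos φ cos δ cos H = (0.4493)(0.3616) + (0.8934)(0.9323)(0.3156) = 0.4253.
θ_z = arccos(0.4253) = 64.83°.

64.8°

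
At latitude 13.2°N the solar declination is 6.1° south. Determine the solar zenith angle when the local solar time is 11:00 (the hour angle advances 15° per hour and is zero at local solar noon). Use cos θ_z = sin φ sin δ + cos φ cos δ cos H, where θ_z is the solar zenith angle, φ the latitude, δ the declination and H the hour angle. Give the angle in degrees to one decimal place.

24.4°

Hour angle H = 15° × (11 − 12) = -15.00°.
With φ = 13.2°, δ = -6.1°, H = -15.00°: sin φ sin δ = -0.0243, cos φ cos δ cos H = 0.9351, so cos θ_z = 0.9108.
θ_z = arccos(0.9108) = 24.38°.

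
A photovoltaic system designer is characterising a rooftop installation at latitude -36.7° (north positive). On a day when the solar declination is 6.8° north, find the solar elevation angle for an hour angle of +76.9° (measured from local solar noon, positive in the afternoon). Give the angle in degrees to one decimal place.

6.3°

With φ = -36.7°, δ = 6.8°, H = 76.90°: sin φ sin δ = -0.0708, cos φ cos δ cos H = 0.1804, so cos θ_z = 0.1096.
θ_z = arccos(0.1096) = 83.71°, so the elevation is 90° − 83.71° = 6.29°.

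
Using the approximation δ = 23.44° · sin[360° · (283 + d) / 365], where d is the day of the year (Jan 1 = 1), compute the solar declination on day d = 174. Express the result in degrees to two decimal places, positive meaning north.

+23.44°

360 × (283 + 174) / 365 = 450.740°; sin(450.740°) = 0.9999.
δ = 23.44 × 0.9999 = 23.438° ≈ +23.44°.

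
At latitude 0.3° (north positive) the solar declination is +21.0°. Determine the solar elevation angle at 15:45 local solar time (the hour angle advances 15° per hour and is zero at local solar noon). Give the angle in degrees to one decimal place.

Hour angle H = 15° × (15.75 − 12) = 56.25°.
cos θ_z = sin(0.3°) sin(21.0°) + cos(0.3°) cos(21.0°) cos(56.25°) = 0.0019 + 0.5187 = 0.5206.
θ_z = arccos(0.5206) = 58.63°, so the elevation is 90° − 58.63° = 31.37°.

31.4°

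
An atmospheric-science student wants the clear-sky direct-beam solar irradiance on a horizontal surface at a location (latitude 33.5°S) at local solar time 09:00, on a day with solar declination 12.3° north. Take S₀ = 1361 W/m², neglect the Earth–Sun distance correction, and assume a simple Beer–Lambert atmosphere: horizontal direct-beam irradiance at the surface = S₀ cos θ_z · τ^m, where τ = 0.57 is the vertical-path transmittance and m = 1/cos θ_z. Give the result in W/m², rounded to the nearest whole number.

Hour angle H = 15° × (9 − 12) = -45.00°.
cos θ_z = sin(-33.5°) sin(12.3°) + cos(-33.5°) cos(12.3°) cos(-45.00°) = -0.1176 + 0.5761 = 0.4585.
Air mass m = 1/cos θ_z = 1/0.4585 = 2.181; τ^m = 0.57^2.181 = 0.2935.
Surface direct beam = 1361 × 0.4585 × 0.2935 = 183.15 W/m².

183 W/m²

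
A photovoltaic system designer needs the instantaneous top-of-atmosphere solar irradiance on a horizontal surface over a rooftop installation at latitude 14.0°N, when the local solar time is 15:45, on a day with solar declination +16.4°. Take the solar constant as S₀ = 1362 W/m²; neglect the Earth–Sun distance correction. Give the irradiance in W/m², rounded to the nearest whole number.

797 W/m²

Hour angle H = 15° × (15.75 − 12) = 56.25°.
cos θ_z = sin(14.0°) sin(16.4°) + cos(14.0°) cos(16.4°) cos(56.25°) = 0.0683 + 0.5171 = 0.5854.
Top-of-atmosphere irradiance = S₀ cos θ_z = 1362 × 0.5854 = 797.31 W/m².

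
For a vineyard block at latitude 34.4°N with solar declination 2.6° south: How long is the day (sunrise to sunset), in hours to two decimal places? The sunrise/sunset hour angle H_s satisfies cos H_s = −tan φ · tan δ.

The sunset hour angle satisfies cos H_s = −tan φ tan δ = 0.0311, giving H_s = 88.22°.
Day length = 2 H_s / 15° h⁻¹ = 176.44° / 15 = 11.763 h.

11.76 hours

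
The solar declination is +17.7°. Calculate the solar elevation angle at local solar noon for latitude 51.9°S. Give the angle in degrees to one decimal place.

20.4°

At local solar noon the hour angle is zero, so the elevation is 90° − |φ − δ| = 90° − |-51.9° − (17.7°)| = 90° − 69.6° = 20.4°.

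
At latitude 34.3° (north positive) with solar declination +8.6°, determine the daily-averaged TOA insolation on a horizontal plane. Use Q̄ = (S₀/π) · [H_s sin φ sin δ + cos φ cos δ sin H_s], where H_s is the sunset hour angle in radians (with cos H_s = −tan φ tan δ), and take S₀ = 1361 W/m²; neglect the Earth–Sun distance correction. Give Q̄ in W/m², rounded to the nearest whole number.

−tan φ tan δ = −(0.6822)(0.1512) = -0.1031; H_s = arccos(-0.1031) = 95.92°. In radians, H_s = 1.6741.
H_s sin φ sin δ = 1.6741 × 0.5635 × 0.1495 = 0.1410.
cos φ cos δ sin H_s = 0.8261 × 0.9888 × 0.9947 = 0.8125.
Q̄ = (1361/π) × (0.1410 + 0.8125) = 433.22 × 0.9535 = 413.08 W/m².

413 W/m²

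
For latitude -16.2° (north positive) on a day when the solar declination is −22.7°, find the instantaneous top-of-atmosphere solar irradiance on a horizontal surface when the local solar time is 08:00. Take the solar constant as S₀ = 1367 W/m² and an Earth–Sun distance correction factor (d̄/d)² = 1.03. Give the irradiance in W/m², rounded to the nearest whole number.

Hour angle H = 15° × (8 − 12) = -60.00°.
With φ = -16.2°, δ = -22.7°, H = -60.00°: sin φ sin δ = 0.1077, cos φ cos δ cos H = 0.4430, so cos θ_z = 0.5507.
Top-of-atmosphere irradiance = S₀ (d̄/d)² cos θ_z = 1367 × 1.03 × 0.5507 = 775.39 W/m².

775 W/m²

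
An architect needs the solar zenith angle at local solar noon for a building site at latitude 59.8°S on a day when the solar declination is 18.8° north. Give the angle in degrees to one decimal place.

At local solar noon the hour angle is zero, so the zenith angle is |φ − δ| = |-59.8° − (18.8°)| = 78.6°.

78.6°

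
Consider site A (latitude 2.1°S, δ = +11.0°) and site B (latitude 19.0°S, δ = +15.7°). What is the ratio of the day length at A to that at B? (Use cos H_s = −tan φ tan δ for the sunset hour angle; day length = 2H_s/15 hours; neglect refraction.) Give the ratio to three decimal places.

A: H_s = arccos(−tan -2.1° · tan 11.0°) = 89.59°, so 2H_s/15 = 11.9453 h.
B: H_s = arccos(−tan -19.0° · tan 15.7°) = 84.45°, so 2H_s/15 = 11.2600 h.
Ratio A/B = 11.9453 / 11.2600 = 1.0609.

1.061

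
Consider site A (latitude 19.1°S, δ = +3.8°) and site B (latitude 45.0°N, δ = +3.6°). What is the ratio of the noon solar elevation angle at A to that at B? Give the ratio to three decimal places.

1.381

A: 90° − |-19.1 − (3.8)| = 67.10°.
B: 90° − |45.0 − (3.6)| = 48.60°.
Ratio A/B = 67.1000 / 48.6000 = 1.3807.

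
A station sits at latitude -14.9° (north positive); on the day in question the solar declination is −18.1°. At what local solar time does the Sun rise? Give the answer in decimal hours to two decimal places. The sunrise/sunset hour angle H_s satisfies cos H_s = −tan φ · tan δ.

The sunset hour angle satisfies cos H_s = −tan φ tan δ = -0.0870, giving H_s = 94.99°.
Sunrise is at 12 − H_s/15 = 12 − 6.333 = 5.667 h local solar time.

5.67 h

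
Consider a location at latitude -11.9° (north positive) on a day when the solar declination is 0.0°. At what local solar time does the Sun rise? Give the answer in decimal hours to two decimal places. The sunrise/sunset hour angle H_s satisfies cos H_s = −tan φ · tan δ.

cos H_s = −tan(-11.9°) · tan(0.0°) = 0.0000, so H_s = arccos(0.0000) = 90.00°.
Sunrise is at 12 − H_s/15 = 12 − 6.000 = 6.000 h local solar time.

6.00 h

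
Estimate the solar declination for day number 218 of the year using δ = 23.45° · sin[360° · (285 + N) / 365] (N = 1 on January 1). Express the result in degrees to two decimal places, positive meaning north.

+16.26°

360 × (285 + 218) / 365 = 496.110°; sin(496.110°) = 0.6933.
δ = 23.45 × 0.6933 = 16.258° ≈ +16.26°.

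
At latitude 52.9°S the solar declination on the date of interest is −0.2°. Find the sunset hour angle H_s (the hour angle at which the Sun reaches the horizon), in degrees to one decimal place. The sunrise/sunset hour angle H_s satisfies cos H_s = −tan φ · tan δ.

90.3°

−tan φ tan δ = −(-1.3222)(-0.0035) = -0.0046; H_s = arccos(-0.0046) = 90.26°.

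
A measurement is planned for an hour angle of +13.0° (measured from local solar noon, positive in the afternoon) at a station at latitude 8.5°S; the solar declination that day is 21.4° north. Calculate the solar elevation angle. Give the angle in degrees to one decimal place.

cos θ_z = sin φ sin δ + cos φ cos δ cos H = (-0.1478)(0.3649) + (0.9890)(0.9311)(0.9744) = 0.8434.
θ_z = arccos(0.8434) = 32.50°, so the elevation is 90° − 32.50° = 57.50°.

57.5°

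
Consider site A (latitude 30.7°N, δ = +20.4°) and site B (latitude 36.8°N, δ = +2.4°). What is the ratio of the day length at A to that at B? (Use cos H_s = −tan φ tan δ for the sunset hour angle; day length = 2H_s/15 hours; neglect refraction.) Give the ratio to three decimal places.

A: H_s = arccos(−tan 30.7° · tan 20.4°) = 102.76°, so 2H_s/15 = 13.7013 h.
B: H_s = arccos(−tan 36.8° · tan 2.4°) = 91.80°, so 2H_s/15 = 12.2400 h.
Ratio A/B = 13.7013 / 12.2400 = 1.1194.

1.119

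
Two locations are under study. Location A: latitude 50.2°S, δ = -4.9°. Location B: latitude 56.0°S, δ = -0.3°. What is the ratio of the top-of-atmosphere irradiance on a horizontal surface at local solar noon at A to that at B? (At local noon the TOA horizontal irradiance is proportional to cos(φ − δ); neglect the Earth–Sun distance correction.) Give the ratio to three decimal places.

1.248

A: cos θ_z = cos(-50.2° − (-4.9°)) = 0.7034.
B: cos θ_z = cos(-56.0° − (-0.3°)) = 0.5635.
Ratio A/B = 0.7034 / 0.5635 = 1.2483.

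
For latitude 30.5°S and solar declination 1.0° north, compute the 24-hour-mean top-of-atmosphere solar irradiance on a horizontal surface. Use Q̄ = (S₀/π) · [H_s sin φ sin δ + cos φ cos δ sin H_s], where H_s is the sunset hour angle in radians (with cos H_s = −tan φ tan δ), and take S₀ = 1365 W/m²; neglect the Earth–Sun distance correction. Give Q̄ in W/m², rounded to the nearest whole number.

368 W/m²

−tan φ tan δ = −(-0.5890)(0.0175) = 0.0103; H_s = arccos(0.0103) = 89.41°. In radians, H_s = 1.5605.
H_s sin φ sin δ = 1.5605 × -0.5075 × 0.0175 = -0.0139.
cos φ cos δ sin H_s = 0.8616 × 0.9998 × 0.9999 = 0.8613.
Q̄ = (1365/π) × (-0.0139 + 0.8613) = 434.49 × 0.8474 = 368.19 W/m².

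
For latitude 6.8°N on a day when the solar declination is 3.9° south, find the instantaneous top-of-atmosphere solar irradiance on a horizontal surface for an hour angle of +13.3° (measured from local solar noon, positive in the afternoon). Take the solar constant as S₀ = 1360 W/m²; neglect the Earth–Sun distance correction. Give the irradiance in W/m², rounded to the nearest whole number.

With φ = 6.8°, δ = -3.9°, H = 13.30°: sin φ sin δ = -0.0081, cos φ cos δ cos H = 0.9641, so cos θ_z = 0.9560.
Top-of-atmosphere irradiance = S₀ cos θ_z = 1360 × 0.9560 = 1300.16 W/m².

1300 W/m²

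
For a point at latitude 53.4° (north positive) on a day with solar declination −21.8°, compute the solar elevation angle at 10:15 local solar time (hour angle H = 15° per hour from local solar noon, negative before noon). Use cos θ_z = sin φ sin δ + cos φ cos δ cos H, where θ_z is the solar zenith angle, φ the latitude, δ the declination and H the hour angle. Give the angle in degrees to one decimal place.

Hour angle H = 15° × (10.25 − 12) = -26.25°.
With φ = 53.4°, δ = -21.8°, H = -26.25°: sin φ sin δ = -0.2981, cos φ cos δ cos H = 0.4965, so cos θ_z = 0.1984.
θ_z = arccos(0.1984) = 78.56°, so the elevation is 90° − 78.56° = 11.44°.

11.4°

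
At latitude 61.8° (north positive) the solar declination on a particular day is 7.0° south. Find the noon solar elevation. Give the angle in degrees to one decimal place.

At local solar noon the hour angle is zero, so the elevation is 90° − |φ − δ| = 90° − |61.8° − (-7.0°)| = 90° − 68.8° = 21.2°.

21.2°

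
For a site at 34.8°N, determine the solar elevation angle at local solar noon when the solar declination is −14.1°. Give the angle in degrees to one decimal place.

At local solar noon the hour angle is zero, so the elevation is 90° − |φ − δ| = 90° − |34.8° − (-14.1°)| = 90° − 48.9° = 41.1°.

41.1°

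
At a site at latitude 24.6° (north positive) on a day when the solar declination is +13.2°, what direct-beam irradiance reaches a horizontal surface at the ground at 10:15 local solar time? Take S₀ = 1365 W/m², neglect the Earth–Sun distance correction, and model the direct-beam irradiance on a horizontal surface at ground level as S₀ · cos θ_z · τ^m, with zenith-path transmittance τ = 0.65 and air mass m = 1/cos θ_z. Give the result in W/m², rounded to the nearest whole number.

747 W/m²

Hour angle H = 15° × (10.25 − 12) = -26.25°.
cos θ_z = sin φ sin δ + cos φ cos δ cos H = (0.4163)(0.2284) + (0.9092)(0.9736)(0.8969) = 0.8890.
Air mass m = 1/cos θ_z = 1/0.8890 = 1.125; τ^m = 0.65^1.125 = 0.6159.
Surface direct beam = 1365 × 0.8890 × 0.6159 = 747.39 W/m².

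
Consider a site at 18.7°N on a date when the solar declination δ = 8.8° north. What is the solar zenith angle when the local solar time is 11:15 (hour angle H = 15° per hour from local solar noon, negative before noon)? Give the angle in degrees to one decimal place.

14.7°

Hour angle H = 15° × (11.25 − 12) = -11.25°.
cos θ_z = sin φ sin δ + cos φ cos δ cos H = (0.3206)(0.1530) + (0.9472)(0.9882)(0.9808) = 0.9671.
θ_z = arccos(0.9671) = 14.74°.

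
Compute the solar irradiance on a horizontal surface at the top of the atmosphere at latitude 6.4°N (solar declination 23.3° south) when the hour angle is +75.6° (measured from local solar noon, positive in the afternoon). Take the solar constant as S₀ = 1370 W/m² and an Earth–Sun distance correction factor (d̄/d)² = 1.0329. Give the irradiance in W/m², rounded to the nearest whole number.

259 W/m²

cos θ_z = sin φ sin δ + cos φ cos δ cos H = (0.1115)(-0.3955) + (0.9938)(0.9184)(0.2487) = 0.1829.
Top-of-atmosphere irradiance = S₀ (d̄/d)² cos θ_z = 1370 × 1.0329 × 0.1829 = 258.82 W/m².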